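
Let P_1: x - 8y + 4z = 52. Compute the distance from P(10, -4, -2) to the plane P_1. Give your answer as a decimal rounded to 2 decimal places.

2.00

n·P − d = (1)·(10) + (-8)·(-4) + (4)·(-2) − 52 = -18; |n| = √81.
Distance = |-18| / √81 = 18/√81 ≈ 2.00.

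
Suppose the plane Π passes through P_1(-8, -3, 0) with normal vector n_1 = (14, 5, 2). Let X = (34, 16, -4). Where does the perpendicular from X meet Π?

Π: n_1·r = n_1·P_1 gives 14x + 5y + 2z = -127.
Foot = X − λn with λ = (n·X − d)/|n|² = (548 − (-127))/225 = 3.
Foot = (34, 16, -4) − 3·(14, 5, 2) = (-8, 1, -10).

(-8, 1, -10)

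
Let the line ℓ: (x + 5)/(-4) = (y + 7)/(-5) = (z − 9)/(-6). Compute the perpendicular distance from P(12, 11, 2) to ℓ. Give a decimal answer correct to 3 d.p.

ℓ has direction (-4, -5, -6) through (-5, -7, 9).
Taking (-5, -7, 9) on ℓ with direction v = (-4, -5, -6): w = P − (-5, -7, 9) = (17, 18, -7), and w × v = (-143, 130, -13).
Distance = |w × v| / |v| = √37518 / √77 ≈ 22.074.

22.074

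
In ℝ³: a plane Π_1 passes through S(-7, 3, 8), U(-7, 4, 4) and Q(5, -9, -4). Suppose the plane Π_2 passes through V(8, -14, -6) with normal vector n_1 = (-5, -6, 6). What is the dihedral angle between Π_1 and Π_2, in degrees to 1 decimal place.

47.6

SU = (0, 1, -4), SQ = (12, -12, -12); a normal to Π_1 is SU × SQ = (-60, -48, -12).
Using S: Π_1 has equation -60x - 48y - 12z = 180.
Π_2: n_1·r = n_1·V gives -5x - 6y + 6z = 8.
cos θ = |n₁·n₂| / (|n₁||n₂|) = |516| / (√6048 · √97).
θ = arccos(0.67369) ≈ 47.6°.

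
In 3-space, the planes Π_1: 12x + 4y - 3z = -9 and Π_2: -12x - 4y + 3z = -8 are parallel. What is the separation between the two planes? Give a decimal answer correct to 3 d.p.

1.308

Rescale Π_2 by 1/(-1): 12x + 4y - 3z = 8. Then distance = |-9 − 8| / √169 ≈ 1.308.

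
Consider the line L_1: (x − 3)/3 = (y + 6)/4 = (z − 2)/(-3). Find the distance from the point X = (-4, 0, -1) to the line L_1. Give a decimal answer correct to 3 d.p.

9.474

L_1 has direction (3, 4, -3) through (3, -6, 2).
Taking (3, -6, 2) on L_1 with direction v = (3, 4, -3): w = X − (3, -6, 2) = (-7, 6, -3), and w × v = (-6, -30, -46).
Distance = |w × v| / |v| = √3052 / √34 ≈ 9.474.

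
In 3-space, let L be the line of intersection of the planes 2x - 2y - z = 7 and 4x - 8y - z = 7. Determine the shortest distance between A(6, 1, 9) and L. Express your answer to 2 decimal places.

Direction of L: (2, -2, -1) × (4, -8, -1) = (-6, -2, -8).
A point on L: solving the two plane equations with x = 9 gives (9, 3, 5).
Taking (9, 3, 5) on L with direction v = (-6, -2, -8): w = A − (9, 3, 5) = (-3, -2, 4), and w × v = (24, -48, -6).
Distance = |w × v| / |v| = √2916 / √104 ≈ 5.30.

5.30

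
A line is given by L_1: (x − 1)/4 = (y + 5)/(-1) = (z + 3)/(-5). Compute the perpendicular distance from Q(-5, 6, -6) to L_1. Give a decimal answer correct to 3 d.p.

12.509

L_1 has direction (4, -1, -5) through (1, -5, -3).
Taking (1, -5, -3) on L_1 with direction v = (4, -1, -5): w = Q − (1, -5, -3) = (-6, 11, -3), and w × v = (-58, -42, -38).
Distance = |w × v| / |v| = √6572 / √42 ≈ 12.509.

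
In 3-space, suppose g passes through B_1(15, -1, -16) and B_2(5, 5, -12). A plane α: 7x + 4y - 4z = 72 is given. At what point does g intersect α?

A direction vector for g is B_2 − B_1 = (-10, 6, 4).
Substitute r = (15, -1, -16) + t(-10, 6, 4) into the plane: 165 + (-62)t = 72, so t = 3/2.
Intersection: (15, -1, -16) + (3/2)·(-10, 6, 4) = (0, 8, -10).

(0, 8, -10)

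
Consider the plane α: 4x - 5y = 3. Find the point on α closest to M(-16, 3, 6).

Foot = M − λn with λ = (n·M − d)/|n|² = (-79 − 3)/41 = -2.
Foot = (-16, 3, 6) − (-2)·(4, -5, 0) = (-8, -7, 6).

(-8, -7, 6)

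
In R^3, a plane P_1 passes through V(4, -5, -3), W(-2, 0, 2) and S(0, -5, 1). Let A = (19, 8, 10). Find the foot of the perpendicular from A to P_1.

(4, 5, -5)

VW = (-6, 5, 5), VS = (-4, 0, 4); a normal to P_1 is VW × VS = (20, 4, 20).
Using V: P_1 has equation 20x + 4y + 20z = 0.
Foot = A − λn with λ = (n·A − d)/|n|² = (612 − 0)/816 = 3/4.
Foot = (19, 8, 10) − (3/4)·(20, 4, 20) = (4, 5, -5).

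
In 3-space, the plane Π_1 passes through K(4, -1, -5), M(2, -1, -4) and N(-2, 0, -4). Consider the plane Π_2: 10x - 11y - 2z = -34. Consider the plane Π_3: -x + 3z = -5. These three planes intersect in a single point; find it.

(-4, 0, -3)

KM = (-2, 0, 1), KN = (-6, 1, 1); a normal to Π_1 is KM × KN = (-1, -4, -2).
Using K: Π_1 has equation -x - 4y - 2z = 10.
Solving the 3×3 linear system -x - 4y - 2z = 10, 10x - 11y - 2z = -34, -x + 3z = -5 (e.g. by elimination or Cramer's rule, determinant = 167) gives (-4, 0, -3).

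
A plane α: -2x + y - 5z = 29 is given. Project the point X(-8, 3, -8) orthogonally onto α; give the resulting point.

(-6, 2, -3)

Foot = X − λn with λ = (n·X − d)/|n|² = (59 − 29)/30 = 1.
Foot = (-8, 3, -8) − 1·(-2, 1, -5) = (-6, 2, -3).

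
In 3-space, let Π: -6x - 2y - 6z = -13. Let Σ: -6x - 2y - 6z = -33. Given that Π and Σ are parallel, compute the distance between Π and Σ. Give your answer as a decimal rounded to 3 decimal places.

Same normal n = (-6, -2, -6) with |n| = √76; distance = |-13 − (-33)| / |n| = 20/√76 ≈ 2.294.

2.294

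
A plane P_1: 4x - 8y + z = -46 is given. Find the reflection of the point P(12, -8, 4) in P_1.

λ = (n·P − d)/|n|² = (116 − (-46))/81 = 2.
Reflection = P − 2λn = (12, -8, 4) − 4·(4, -8, 1) = (-4, 24, 0).

(-4, 24, 0)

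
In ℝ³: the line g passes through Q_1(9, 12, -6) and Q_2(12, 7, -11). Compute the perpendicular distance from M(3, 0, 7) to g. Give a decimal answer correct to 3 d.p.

A direction vector for g is Q_2 − Q_1 = (3, -5, -5).
Taking (9, 12, -6) on g with direction v = (3, -5, -5): w = M − (9, 12, -6) = (-6, -12, 13), and w × v = (125, 9, 66).
Distance = |w × v| / |v| = √20062 / √59 ≈ 18.440.

18.440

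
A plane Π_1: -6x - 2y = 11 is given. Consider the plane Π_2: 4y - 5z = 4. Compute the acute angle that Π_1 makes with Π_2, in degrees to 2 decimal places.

78.61

cos θ = |n₁·n₂| / (|n₁||n₂|) = |-8| / (√40 · √41).
θ = arccos(0.19755) ≈ 78.61°.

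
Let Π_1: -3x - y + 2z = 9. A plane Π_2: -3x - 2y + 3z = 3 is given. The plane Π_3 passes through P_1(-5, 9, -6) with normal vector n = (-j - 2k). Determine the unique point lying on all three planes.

(-6, 3, -3)

Π_3: n·r = n·P_1 gives -y - 2z = 3.
Solving the 3×3 linear system -3x - y + 2z = 9, -3x - 2y + 3z = 3, -y - 2z = 3 (e.g. by elimination or Cramer's rule, determinant = -9) gives (-6, 3, -3).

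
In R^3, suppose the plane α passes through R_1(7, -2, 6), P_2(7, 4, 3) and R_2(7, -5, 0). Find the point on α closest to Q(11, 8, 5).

(7, 8, 5)

R_1P_2 = (0, 6, -3), R_1R_2 = (0, -3, -6); a normal to α is R_1P_2 × R_1R_2 = (-45, 0, 0).
Using R_1: α has equation -45x = -315.
Foot = Q − λn with λ = (n·Q − d)/|n|² = (-495 − (-315))/2025 = -4/45.
Foot = (11, 8, 5) − (-4/45)·(-45, 0, 0) = (7, 8, 5).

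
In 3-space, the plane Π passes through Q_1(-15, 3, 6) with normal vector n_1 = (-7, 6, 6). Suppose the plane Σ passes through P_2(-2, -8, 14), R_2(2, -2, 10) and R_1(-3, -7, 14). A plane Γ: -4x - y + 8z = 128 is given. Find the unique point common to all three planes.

(-9, 4, 12)

Π: n_1·r = n_1·Q_1 gives -7x + 6y + 6z = 159.
P_2R_2 = (4, 6, -4), P_2R_1 = (-1, 1, 0); a normal to Σ is P_2R_2 × P_2R_1 = (4, 4, 10).
Using P_2: Σ has equation 4x + 4y + 10z = 100.
Solving the 3×3 linear system -7x + 6y + 6z = 159, 4x + 4y + 10z = 100, -4x - y + 8z = 128 (e.g. by elimination or Cramer's rule, determinant = -654) gives (-9, 4, 12).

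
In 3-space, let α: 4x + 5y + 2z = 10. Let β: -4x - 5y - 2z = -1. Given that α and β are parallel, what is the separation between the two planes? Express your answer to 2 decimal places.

1.34

Rescale β by 1/(-1): 4x + 5y + 2z = 1. Then distance = |10 − 1| / √45 ≈ 1.34.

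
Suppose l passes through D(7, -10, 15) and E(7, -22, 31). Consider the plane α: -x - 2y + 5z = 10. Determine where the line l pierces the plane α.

(7, -1, 3)

A direction vector for l is E − D = (0, -12, 16).
Substitute r = (7, -10, 15) + t(0, -12, 16) into the plane: 88 + 104t = 10, so t = -3/4.
Intersection: (7, -10, 15) + (-3/4)·(0, -12, 16) = (7, -1, 3).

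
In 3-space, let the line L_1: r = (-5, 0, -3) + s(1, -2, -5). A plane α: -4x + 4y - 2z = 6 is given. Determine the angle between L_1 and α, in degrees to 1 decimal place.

3.5

sin θ = |n·v| / (|n||v|) = |-2| / (√36 · √30) = 0.06086.
θ ≈ 3.5°.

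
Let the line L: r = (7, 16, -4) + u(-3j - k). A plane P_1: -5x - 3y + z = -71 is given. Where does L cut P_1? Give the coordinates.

(7, 10, -6)

Substitute r = (7, 16, -4) + t(0, -3, -1) into the plane: -87 + 8t = -71, so t = 2.
Intersection: (7, 16, -4) + 2·(0, -3, -1) = (7, 10, -6).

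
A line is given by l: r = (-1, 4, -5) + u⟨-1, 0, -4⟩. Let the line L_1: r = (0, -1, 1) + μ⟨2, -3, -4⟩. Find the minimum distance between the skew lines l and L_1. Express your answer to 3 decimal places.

3.830

Common perpendicular direction n = (-1, 0, -4) × (2, -3, -4) = (-12, -12, 3).
With w = (0, -1, 1) − (-1, 4, -5) = (1, -5, 6), w · n = 66.
Distance = |w · n| / |n| = |66| / √297 ≈ 3.830.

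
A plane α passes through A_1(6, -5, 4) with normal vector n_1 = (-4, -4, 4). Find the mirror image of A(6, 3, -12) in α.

α: n_1·r = n_1·A_1 gives -4x - 4y + 4z = 12.
λ = (n·A − d)/|n|² = (-84 − 12)/48 = -2.
Reflection = A − 2λn = (6, 3, -12) − (-4)·(-4, -4, 4) = (-10, -13, 4).

(-10, -13, 4)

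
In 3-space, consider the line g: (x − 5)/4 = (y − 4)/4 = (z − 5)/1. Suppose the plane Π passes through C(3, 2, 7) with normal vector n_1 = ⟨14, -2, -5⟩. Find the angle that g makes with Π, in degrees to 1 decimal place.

29.9

g has direction (4, 4, 1) through (5, 4, 5).
Π: n_1·r = n_1·C gives 14x - 2y - 5z = 3.
sin θ = |n·v| / (|n||v|) = |43| / (√225 · √33) = 0.49902.
θ ≈ 29.9°.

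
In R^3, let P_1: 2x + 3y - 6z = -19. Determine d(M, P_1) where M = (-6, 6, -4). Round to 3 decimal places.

n·M − d = (2)·(-6) + (3)·(6) + (-6)·(-4) − (-19) = 49; |n| = √49.
Distance = |49| / √49 = 49/√49 ≈ 7.000.

7.000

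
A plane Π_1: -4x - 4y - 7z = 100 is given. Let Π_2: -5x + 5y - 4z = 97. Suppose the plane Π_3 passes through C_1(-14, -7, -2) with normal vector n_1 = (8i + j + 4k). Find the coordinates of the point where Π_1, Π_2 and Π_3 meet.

Π_3: n_1·r = n_1·C_1 gives 8x + y + 4z = -127.
Solving the 3×3 linear system -4x - 4y - 7z = 100, -5x + 5y - 4z = 97, 8x + y + 4z = -127 (e.g. by elimination or Cramer's rule, determinant = 267) gives (-12, 1, -8).

(-12, 1, -8)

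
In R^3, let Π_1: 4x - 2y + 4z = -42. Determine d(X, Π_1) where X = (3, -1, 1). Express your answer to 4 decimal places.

10.0000

n·X − d = (4)·(3) + (-2)·(-1) + (4)·(1) − (-42) = 60; |n| = √36.
Distance = |60| / √36 = 60/√36 ≈ 10.0000.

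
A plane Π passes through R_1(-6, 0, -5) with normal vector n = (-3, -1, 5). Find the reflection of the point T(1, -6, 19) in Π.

(19, 0, -11)

Π: n·r = n·R_1 gives -3x - y + 5z = -7.
λ = (n·T − d)/|n|² = (98 − (-7))/35 = 3.
Reflection = T − 2λn = (1, -6, 19) − 6·(-3, -1, 5) = (19, 0, -11).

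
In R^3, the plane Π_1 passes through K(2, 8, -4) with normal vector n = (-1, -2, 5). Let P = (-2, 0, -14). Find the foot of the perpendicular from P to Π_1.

Π_1: n·r = n·K gives -x - 2y + 5z = -38.
Foot = P − λn with λ = (n·P − d)/|n|² = (-68 − (-38))/30 = -1.
Foot = (-2, 0, -14) − (-1)·(-1, -2, 5) = (-3, -2, -9).

(-3, -2, -9)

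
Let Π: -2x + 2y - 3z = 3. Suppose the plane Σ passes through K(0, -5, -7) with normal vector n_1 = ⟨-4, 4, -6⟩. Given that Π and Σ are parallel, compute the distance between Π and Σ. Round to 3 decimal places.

1.940

Σ: n_1·r = n_1·K gives -4x + 4y - 6z = 22.
Rescale Σ by 1/2: -2x + 2y - 3z = 11. Then distance = |3 − 11| / √17 ≈ 1.940.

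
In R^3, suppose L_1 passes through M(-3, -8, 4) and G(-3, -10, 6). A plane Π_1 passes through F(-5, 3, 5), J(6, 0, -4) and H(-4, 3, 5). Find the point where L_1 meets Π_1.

(-3, 0, -4)

A direction vector for L_1 is G − M = (0, -2, 2).
FJ = (11, -3, -9), FH = (1, 0, 0); a normal to Π_1 is FJ × FH = (0, -9, 3).
Using F: Π_1 has equation -9y + 3z = -12.
Substitute r = (-3, -8, 4) + t(0, -2, 2) into the plane: 84 + 24t = -12, so t = -4.
Intersection: (-3, -8, 4) + (-4)·(0, -2, 2) = (-3, 0, -4).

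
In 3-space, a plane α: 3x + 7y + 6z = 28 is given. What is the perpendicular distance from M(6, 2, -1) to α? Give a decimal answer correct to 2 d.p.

n·M − d = (3)·(6) + (7)·(2) + (6)·(-1) − 28 = -2; |n| = √94.
Distance = |-2| / √94 = 2/√94 ≈ 0.21.

0.21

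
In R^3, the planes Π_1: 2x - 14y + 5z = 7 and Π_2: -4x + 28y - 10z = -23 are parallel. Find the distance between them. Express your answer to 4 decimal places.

0.3000

Rescale Π_2 by 1/(-2): 2x - 14y + 5z = 23/2. Then distance = |7 − (23/2)| / √225 ≈ 0.3000.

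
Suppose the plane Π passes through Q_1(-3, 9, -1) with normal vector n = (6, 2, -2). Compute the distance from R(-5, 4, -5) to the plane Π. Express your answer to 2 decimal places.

2.11

Π: n·r = n·Q_1 gives 6x + 2y - 2z = 2.
n·R − d = (6)·(-5) + (2)·(4) + (-2)·(-5) − 2 = -14; |n| = √44.
Distance = |-14| / √44 = 14/√44 ≈ 2.11.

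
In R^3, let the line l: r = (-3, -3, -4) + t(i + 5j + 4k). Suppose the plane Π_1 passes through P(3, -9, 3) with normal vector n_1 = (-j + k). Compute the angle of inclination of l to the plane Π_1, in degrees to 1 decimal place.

Π_1: n_1·r = n_1·P gives -y + z = 12.
sin θ = |n·v| / (|n||v|) = |-1| / (√2 · √42) = 0.10911.
θ ≈ 6.3°.

6.3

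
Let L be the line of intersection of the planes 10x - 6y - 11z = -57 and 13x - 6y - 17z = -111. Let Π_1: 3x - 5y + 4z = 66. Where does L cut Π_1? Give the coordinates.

Direction of L: (10, -6, -11) × (13, -6, -17) = (36, 27, 18).
A point on L: solving the two plane equations with x = -12 gives (-12, -16, 3).
Substitute r = (-12, -16, 3) + t(36, 27, 18) into the plane: 56 + 45t = 66, so t = 2/9.
Intersection: (-12, -16, 3) + (2/9)·(36, 27, 18) = (-4, -10, 7).

(-4, -10, 7)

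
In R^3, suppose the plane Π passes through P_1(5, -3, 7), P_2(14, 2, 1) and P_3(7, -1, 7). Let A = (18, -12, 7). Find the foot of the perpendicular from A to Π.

P_1P_2 = (9, 5, -6), P_1P_3 = (2, 2, 0); a normal to Π is P_1P_2 × P_1P_3 = (12, -12, 8).
Using P_1: Π has equation 12x - 12y + 8z = 152.
Foot = A − λn with λ = (n·A − d)/|n|² = (416 − 152)/352 = 3/4.
Foot = (18, -12, 7) − (3/4)·(12, -12, 8) = (9, -3, 1).

(9, -3, 1)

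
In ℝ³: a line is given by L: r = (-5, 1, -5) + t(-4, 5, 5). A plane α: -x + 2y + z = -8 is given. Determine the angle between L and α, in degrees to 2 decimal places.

sin θ = |n·v| / (|n||v|) = |19| / (√6 · √66) = 0.95479.
θ ≈ 72.70°.

72.70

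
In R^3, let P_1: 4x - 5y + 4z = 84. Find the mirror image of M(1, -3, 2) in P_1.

(9, -13, 10)

λ = (n·M − d)/|n|² = (27 − 84)/57 = -1.
Reflection = M − 2λn = (1, -3, 2) − (-2)·(4, -5, 4) = (9, -13, 10).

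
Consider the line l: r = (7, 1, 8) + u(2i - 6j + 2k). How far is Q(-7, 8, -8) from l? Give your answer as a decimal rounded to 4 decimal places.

Taking (7, 1, 8) on l with direction v = (2, -6, 2): w = Q − (7, 1, 8) = (-14, 7, -16), and w × v = (-82, -4, 70).
Distance = |w × v| / |v| = √11640 / √44 ≈ 16.2649.

16.2649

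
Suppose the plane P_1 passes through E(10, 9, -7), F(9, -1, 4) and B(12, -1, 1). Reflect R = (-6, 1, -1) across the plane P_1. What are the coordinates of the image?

EF = (-1, -10, 11), EB = (2, -10, 8); a normal to P_1 is EF × EB = (30, 30, 30).
Using E: P_1 has equation 30x + 30y + 30z = 360.
λ = (n·R − d)/|n|² = (-180 − 360)/2700 = -1/5.
Reflection = R − 2λn = (-6, 1, -1) − (-2/5)·(30, 30, 30) = (6, 13, 11).

(6, 13, 11)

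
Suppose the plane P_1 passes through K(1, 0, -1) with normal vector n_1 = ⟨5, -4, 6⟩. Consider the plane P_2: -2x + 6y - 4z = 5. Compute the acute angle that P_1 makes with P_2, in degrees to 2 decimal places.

27.96

P_1: n_1·r = n_1·K gives 5x - 4y + 6z = -1.
cos θ = |n₁·n₂| / (|n₁||n₂|) = |-58| / (√77 · √56).
θ = arccos(0.88326) ≈ 27.96°.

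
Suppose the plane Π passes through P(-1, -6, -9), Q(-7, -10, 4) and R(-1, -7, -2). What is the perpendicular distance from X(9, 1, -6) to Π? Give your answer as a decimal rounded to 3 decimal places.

PQ = (-6, -4, 13), PR = (0, -1, 7); a normal to Π is PQ × PR = (-15, 42, 6).
Using P: Π has equation -15x + 42y + 6z = -291.
n·X − d = (-15)·(9) + (42)·(1) + (6)·(-6) − (-291) = 162; |n| = √2025.
Distance = |162| / √2025 = 162/√2025 ≈ 3.600.

3.600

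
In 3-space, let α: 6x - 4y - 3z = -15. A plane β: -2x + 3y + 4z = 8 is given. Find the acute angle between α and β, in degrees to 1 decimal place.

31.1

cos θ = |n₁·n₂| / (|n₁||n₂|) = |-36| / (√61 · √29).
θ = arccos(0.85593) ≈ 31.1°.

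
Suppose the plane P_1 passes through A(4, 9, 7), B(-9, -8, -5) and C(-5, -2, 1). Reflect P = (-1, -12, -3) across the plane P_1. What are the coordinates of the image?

AB = (-13, -17, -12), AC = (-9, -11, -6); a normal to P_1 is AB × AC = (-30, 30, -10).
Using A: P_1 has equation -30x + 30y - 10z = 80.
λ = (n·P − d)/|n|² = (-300 − 80)/1900 = -1/5.
Reflection = P − 2λn = (-1, -12, -3) − (-2/5)·(-30, 30, -10) = (-13, 0, -7).

(-13, 0, -7)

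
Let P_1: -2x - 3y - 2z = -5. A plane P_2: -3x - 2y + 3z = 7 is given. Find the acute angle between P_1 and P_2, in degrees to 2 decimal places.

71.93

cos θ = |n₁·n₂| / (|n₁||n₂|) = |6| / (√17 · √22).
θ = arccos(0.31025) ≈ 71.93°.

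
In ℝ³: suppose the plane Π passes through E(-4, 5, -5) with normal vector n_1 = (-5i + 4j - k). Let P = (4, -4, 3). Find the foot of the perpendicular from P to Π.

Π: n_1·r = n_1·E gives -5x + 4y - z = 45.
Foot = P − λn with λ = (n·P − d)/|n|² = (-39 − 45)/42 = -2.
Foot = (4, -4, 3) − (-2)·(-5, 4, -1) = (-6, 4, 1).

(-6, 4, 1)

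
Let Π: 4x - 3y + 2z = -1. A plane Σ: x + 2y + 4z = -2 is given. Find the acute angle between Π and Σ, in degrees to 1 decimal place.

75.9

cos θ = |n₁·n₂| / (|n₁||n₂|) = |6| / (√29 · √21).
θ = arccos(0.24313) ≈ 75.9°.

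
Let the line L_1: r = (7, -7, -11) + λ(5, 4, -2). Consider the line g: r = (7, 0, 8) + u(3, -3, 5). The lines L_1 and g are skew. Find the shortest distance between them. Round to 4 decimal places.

Common perpendicular direction n = (5, 4, -2) × (3, -3, 5) = (14, -31, -27).
With w = (7, 0, 8) − (7, -7, -11) = (0, 7, 19), w · n = -730.
Distance = |w · n| / |n| = |-730| / √1886 ≈ 16.8094.

16.8094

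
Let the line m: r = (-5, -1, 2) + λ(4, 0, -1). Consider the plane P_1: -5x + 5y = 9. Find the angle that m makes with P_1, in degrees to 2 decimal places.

43.31

sin θ = |n·v| / (|n||v|) = |-20| / (√50 · √17) = 0.68599.
θ ≈ 43.31°.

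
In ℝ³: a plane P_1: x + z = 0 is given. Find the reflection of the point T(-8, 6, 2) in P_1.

λ = (n·T − d)/|n|² = (-6 − 0)/2 = -3.
Reflection = T − 2λn = (-8, 6, 2) − (-6)·(1, 0, 1) = (-2, 6, 8).

(-2, 6, 8)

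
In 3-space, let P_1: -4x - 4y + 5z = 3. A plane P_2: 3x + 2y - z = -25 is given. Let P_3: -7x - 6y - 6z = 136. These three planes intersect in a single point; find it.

(-10, -2, -9)

Solving the 3×3 linear system -4x - 4y + 5z = 3, 3x + 2y - z = -25, -7x - 6y - 6z = 136 (e.g. by elimination or Cramer's rule, determinant = -48) gives (-10, -2, -9).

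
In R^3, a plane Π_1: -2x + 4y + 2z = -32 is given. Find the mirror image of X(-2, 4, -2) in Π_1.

λ = (n·X − d)/|n|² = (16 − (-32))/24 = 2.
Reflection = X − 2λn = (-2, 4, -2) − 4·(-2, 4, 2) = (6, -12, -10).

(6, -12, -10)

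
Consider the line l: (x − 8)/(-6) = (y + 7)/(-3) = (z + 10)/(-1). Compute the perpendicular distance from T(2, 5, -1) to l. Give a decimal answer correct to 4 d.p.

l has direction (-6, -3, -1) through (8, -7, -10).
Taking (8, -7, -10) on l with direction v = (-6, -3, -1): w = T − (8, -7, -10) = (-6, 12, 9), and w × v = (15, -60, 90).
Distance = |w × v| / |v| = √11925 / √46 ≈ 16.1009.

16.1009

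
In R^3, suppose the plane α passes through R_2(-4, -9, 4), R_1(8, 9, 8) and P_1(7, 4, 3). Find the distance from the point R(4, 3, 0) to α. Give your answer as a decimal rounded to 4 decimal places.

R_2R_1 = (12, 18, 4), R_2P_1 = (11, 13, -1); a normal to α is R_2R_1 × R_2P_1 = (-70, 56, -42).
Using R_2: α has equation -70x + 56y - 42z = -392.
n·R − d = (-70)·(4) + (56)·(3) + (-42)·(0) − (-392) = 280; |n| = √9800.
Distance = |280| / √9800 = 280/√9800 ≈ 2.8284.

2.8284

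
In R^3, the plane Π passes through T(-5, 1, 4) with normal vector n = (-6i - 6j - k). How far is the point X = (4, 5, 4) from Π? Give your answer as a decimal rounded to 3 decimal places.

9.129

Π: n·r = n·T gives -6x - 6y - z = 20.
n·X − d = (-6)·(4) + (-6)·(5) + (-1)·(4) − 20 = -78; |n| = √73.
Distance = |-78| / √73 = 78/√73 ≈ 9.129.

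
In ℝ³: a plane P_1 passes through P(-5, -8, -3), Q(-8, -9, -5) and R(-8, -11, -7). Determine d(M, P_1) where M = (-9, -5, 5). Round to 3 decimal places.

PQ = (-3, -1, -2), PR = (-3, -3, -4); a normal to P_1 is PQ × PR = (-2, -6, 6).
Using P: P_1 has equation -2x - 6y + 6z = 40.
n·M − d = (-2)·(-9) + (-6)·(-5) + (6)·(5) − 40 = 38; |n| = √76.
Distance = |38| / √76 = 38/√76 ≈ 4.359.

4.359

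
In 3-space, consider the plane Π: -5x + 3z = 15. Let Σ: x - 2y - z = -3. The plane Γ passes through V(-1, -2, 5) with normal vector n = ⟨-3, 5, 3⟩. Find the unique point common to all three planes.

(-6, 1, -5)

Γ: n·r = n·V gives -3x + 5y + 3z = 8.
Solving the 3×3 linear system -5x + 3z = 15, x - 2y - z = -3, -3x + 5y + 3z = 8 (e.g. by elimination or Cramer's rule, determinant = 2) gives (-6, 1, -5).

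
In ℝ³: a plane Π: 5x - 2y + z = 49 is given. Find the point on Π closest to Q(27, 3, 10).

Foot = Q − λn with λ = (n·Q − d)/|n|² = (139 − 49)/30 = 3.
Foot = (27, 3, 10) − 3·(5, -2, 1) = (12, 9, 7).

(12, 9, 7)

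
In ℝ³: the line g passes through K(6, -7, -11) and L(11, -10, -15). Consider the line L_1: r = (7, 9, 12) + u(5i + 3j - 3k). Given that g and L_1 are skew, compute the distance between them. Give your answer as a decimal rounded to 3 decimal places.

17.073

A direction vector for g is L − K = (5, -3, -4).
Common perpendicular direction n = (5, -3, -4) × (5, 3, -3) = (21, -5, 30).
With w = (7, 9, 12) − (6, -7, -11) = (1, 16, 23), w · n = 631.
Distance = |w · n| / |n| = |631| / √1366 ≈ 17.073.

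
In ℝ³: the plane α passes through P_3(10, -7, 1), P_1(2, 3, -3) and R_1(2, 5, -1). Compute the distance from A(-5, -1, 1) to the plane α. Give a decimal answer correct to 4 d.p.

P_3P_1 = (-8, 10, -4), P_3R_1 = (-8, 12, -2); a normal to α is P_3P_1 × P_3R_1 = (28, 16, -16).
Using P_3: α has equation 28x + 16y - 16z = 152.
n·A − d = (28)·(-5) + (16)·(-1) + (-16)·(1) − 152 = -324; |n| = √1296.
Distance = |-324| / √1296 = 324/√1296 ≈ 9.0000.

9.0000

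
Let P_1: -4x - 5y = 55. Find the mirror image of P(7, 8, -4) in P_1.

λ = (n·P − d)/|n|² = (-68 − 55)/41 = -3.
Reflection = P − 2λn = (7, 8, -4) − (-6)·(-4, -5, 0) = (-17, -22, -4).

(-17, -22, -4)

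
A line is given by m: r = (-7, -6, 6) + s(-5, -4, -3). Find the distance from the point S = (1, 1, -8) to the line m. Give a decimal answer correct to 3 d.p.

Taking (-7, -6, 6) on m with direction v = (-5, -4, -3): w = S − (-7, -6, 6) = (8, 7, -14), and w × v = (-77, 94, 3).
Distance = |w × v| / |v| = √14774 / √50 ≈ 17.190.

17.190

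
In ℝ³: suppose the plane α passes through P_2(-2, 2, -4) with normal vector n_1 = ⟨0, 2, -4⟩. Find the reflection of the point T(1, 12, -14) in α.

(1, 0, 10)

α: n_1·r = n_1·P_2 gives 2y - 4z = 20.
λ = (n·T − d)/|n|² = (80 − 20)/20 = 3.
Reflection = T − 2λn = (1, 12, -14) − 6·(0, 2, -4) = (1, 0, 10).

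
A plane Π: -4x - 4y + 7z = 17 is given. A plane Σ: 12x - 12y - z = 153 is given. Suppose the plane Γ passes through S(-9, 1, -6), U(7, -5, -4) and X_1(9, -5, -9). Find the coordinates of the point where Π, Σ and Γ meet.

SU = (16, -6, 2), SX_1 = (18, -6, -3); a normal to Γ is SU × SX_1 = (30, 84, 12).
Using S: Γ has equation 30x + 84y + 12z = -258.
Solving the 3×3 linear system -4x - 4y + 7z = 17, 12x - 12y - z = 153, 30x + 84y + 12z = -258 (e.g. by elimination or Cramer's rule, determinant = 10512) gives (7, -6, 3).

(7, -6, 3)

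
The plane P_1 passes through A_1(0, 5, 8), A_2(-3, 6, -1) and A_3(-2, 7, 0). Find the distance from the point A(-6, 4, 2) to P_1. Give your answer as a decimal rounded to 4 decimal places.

2.4333

A_1A_2 = (-3, 1, -9), A_1A_3 = (-2, 2, -8); a normal to P_1 is A_1A_2 × A_1A_3 = (10, -6, -4).
Using A_1: P_1 has equation 10x - 6y - 4z = -62.
n·A − d = (10)·(-6) + (-6)·(4) + (-4)·(2) − (-62) = -30; |n| = √152.
Distance = |-30| / √152 = 30/√152 ≈ 2.4333.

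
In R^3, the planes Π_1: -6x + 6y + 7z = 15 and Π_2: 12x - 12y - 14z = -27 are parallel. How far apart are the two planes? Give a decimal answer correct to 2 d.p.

0.14

Rescale Π_2 by 1/(-2): -6x + 6y + 7z = 27/2. Then distance = |15 − (27/2)| / √121 ≈ 0.14.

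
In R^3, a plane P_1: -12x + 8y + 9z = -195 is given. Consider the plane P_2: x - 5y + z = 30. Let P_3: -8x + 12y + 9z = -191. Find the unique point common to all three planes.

Solving the 3×3 linear system -12x + 8y + 9z = -195, x - 5y + z = 30, -8x + 12y + 9z = -191 (e.g. by elimination or Cramer's rule, determinant = 296) gives (7, -6, -7).

(7, -6, -7)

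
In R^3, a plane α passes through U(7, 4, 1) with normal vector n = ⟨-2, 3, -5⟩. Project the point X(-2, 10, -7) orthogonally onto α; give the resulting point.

α: n·r = n·U gives -2x + 3y - 5z = -7.
Foot = X − λn with λ = (n·X − d)/|n|² = (69 − (-7))/38 = 2.
Foot = (-2, 10, -7) − 2·(-2, 3, -5) = (2, 4, 3).

(2, 4, 3)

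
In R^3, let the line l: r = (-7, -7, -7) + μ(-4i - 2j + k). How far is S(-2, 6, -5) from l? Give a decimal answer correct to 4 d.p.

10.2864

Taking (-7, -7, -7) on l with direction v = (-4, -2, 1): w = S − (-7, -7, -7) = (5, 13, 2), and w × v = (17, -13, 42).
Distance = |w × v| / |v| = √2222 / √21 ≈ 10.2864.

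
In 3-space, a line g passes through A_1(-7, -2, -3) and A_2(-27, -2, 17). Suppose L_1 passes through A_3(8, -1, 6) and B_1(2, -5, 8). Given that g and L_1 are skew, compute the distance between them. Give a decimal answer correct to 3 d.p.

13.279

A direction vector for g is A_2 − A_1 = (-20, 0, 20).
A direction vector for L_1 is B_1 − A_3 = (-6, -4, 2).
Common perpendicular direction n = (-20, 0, 20) × (-6, -4, 2) = (80, -80, 80).
With w = (8, -1, 6) − (-7, -2, -3) = (15, 1, 9), w · n = 1840.
Distance = |w · n| / |n| = |1840| / √19200 ≈ 13.279.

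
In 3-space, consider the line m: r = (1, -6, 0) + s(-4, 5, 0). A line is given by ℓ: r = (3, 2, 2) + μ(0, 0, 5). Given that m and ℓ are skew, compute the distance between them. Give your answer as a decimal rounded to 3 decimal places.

Common perpendicular direction n = (-4, 5, 0) × (0, 0, 5) = (25, 20, 0).
With w = (3, 2, 2) − (1, -6, 0) = (2, 8, 2), w · n = 210.
Distance = |w · n| / |n| = |210| / √1025 ≈ 6.559.

6.559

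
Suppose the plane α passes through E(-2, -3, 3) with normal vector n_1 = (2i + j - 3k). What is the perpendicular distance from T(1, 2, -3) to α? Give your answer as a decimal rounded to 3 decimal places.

α: n_1·r = n_1·E gives 2x + y - 3z = -16.
n·T − d = (2)·(1) + (1)·(2) + (-3)·(-3) − (-16) = 29; |n| = √14.
Distance = |29| / √14 = 29/√14 ≈ 7.751.

7.751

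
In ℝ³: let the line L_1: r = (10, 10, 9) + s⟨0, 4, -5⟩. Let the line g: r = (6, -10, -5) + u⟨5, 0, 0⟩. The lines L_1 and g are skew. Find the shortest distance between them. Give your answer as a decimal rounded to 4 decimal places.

Common perpendicular direction n = (0, 4, -5) × (5, 0, 0) = (0, -25, -20).
With w = (6, -10, -5) − (10, 10, 9) = (-4, -20, -14), w · n = 780.
Distance = |w · n| / |n| = |780| / √1025 ≈ 24.3631.

24.3631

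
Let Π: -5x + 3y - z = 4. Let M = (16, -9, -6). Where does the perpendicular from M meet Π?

(1, 0, -9)

Foot = M − λn with λ = (n·M − d)/|n|² = (-101 − 4)/35 = -3.
Foot = (16, -9, -6) − (-3)·(-5, 3, -1) = (1, 0, -9).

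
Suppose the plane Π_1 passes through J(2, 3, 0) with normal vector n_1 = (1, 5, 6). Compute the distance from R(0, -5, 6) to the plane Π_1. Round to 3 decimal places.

0.762

Π_1: n_1·r = n_1·J gives x + 5y + 6z = 17.
n·R − d = (1)·(0) + (5)·(-5) + (6)·(6) − 17 = -6; |n| = √62.
Distance = |-6| / √62 = 6/√62 ≈ 0.762.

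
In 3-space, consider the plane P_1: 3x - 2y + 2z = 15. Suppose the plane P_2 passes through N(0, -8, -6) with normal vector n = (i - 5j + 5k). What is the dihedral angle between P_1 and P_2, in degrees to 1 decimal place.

38.6

P_2: n·r = n·N gives x - 5y + 5z = 10.
cos θ = |n₁·n₂| / (|n₁||n₂|) = |23| / (√17 · √51).
θ = arccos(0.78112) ≈ 38.6°.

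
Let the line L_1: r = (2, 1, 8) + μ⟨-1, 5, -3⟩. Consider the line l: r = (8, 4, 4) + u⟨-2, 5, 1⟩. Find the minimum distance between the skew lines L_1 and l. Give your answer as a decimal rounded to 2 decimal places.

5.56

Common perpendicular direction n = (-1, 5, -3) × (-2, 5, 1) = (20, 7, 5).
With w = (8, 4, 4) − (2, 1, 8) = (6, 3, -4), w · n = 121.
Distance = |w · n| / |n| = |121| / √474 ≈ 5.56.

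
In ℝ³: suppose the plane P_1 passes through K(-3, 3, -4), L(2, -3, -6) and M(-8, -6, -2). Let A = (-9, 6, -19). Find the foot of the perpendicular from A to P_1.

(-3, 6, -4)

KL = (5, -6, -2), KM = (-5, -9, 2); a normal to P_1 is KL × KM = (-30, 0, -75).
Using K: P_1 has equation -30x - 75z = 390.
Foot = A − λn with λ = (n·A − d)/|n|² = (1695 − 390)/6525 = 1/5.
Foot = (-9, 6, -19) − (1/5)·(-30, 0, -75) = (-3, 6, -4).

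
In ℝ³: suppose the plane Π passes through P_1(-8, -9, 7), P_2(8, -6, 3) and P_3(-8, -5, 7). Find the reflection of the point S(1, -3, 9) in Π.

(-1, -3, 1)

P_1P_2 = (16, 3, -4), P_1P_3 = (0, 4, 0); a normal to Π is P_1P_2 × P_1P_3 = (16, 0, 64).
Using P_1: Π has equation 16x + 64z = 320.
λ = (n·S − d)/|n|² = (592 − 320)/4352 = 1/16.
Reflection = S − 2λn = (1, -3, 9) − (1/8)·(16, 0, 64) = (-1, -3, 1).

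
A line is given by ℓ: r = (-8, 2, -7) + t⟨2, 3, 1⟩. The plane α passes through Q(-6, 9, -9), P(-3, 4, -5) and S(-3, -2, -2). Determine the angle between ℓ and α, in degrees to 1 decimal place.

QP = (3, -5, 4), QS = (3, -11, 7); a normal to α is QP × QS = (9, -9, -18).
Using Q: α has equation 9x - 9y - 18z = 27.
sin θ = |n·v| / (|n||v|) = |-27| / (√486 · √14) = 0.32733.
θ ≈ 19.1°.

19.1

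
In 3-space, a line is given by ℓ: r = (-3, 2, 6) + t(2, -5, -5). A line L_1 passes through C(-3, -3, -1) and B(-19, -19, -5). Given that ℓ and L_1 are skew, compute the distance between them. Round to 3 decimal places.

2.226

A direction vector for L_1 is B − C = (-16, -16, -4).
Common perpendicular direction n = (2, -5, -5) × (-16, -16, -4) = (-60, 88, -112).
With w = (-3, -3, -1) − (-3, 2, 6) = (0, -5, -7), w · n = 344.
Distance = |w · n| / |n| = |344| / √23888 ≈ 2.226.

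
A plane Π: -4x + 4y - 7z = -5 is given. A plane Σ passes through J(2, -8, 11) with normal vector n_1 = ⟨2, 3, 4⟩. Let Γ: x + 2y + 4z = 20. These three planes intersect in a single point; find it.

Σ: n_1·r = n_1·J gives 2x + 3y + 4z = 24.
Solving the 3×3 linear system -4x + 4y - 7z = -5, 2x + 3y + 4z = 24, x + 2y + 4z = 20 (e.g. by elimination or Cramer's rule, determinant = -39) gives (0, 4, 3).

(0, 4, 3)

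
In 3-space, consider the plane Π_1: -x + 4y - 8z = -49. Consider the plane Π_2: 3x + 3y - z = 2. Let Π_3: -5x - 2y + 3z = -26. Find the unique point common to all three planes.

(9, -8, 1)

Solving the 3×3 linear system -x + 4y - 8z = -49, 3x + 3y - z = 2, -5x - 2y + 3z = -26 (e.g. by elimination or Cramer's rule, determinant = -95) gives (9, -8, 1).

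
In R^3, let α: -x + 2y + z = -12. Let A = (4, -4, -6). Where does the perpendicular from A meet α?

Foot = A − λn with λ = (n·A − d)/|n|² = (-18 − (-12))/6 = -1.
Foot = (4, -4, -6) − (-1)·(-1, 2, 1) = (3, -2, -5).

(3, -2, -5)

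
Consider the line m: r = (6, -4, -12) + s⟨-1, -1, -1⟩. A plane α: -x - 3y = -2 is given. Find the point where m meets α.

Substitute r = (6, -4, -12) + t(-1, -1, -1) into the plane: 6 + 4t = -2, so t = -2.
Intersection: (6, -4, -12) + (-2)·(-1, -1, -1) = (8, -2, -10).

(8, -2, -10)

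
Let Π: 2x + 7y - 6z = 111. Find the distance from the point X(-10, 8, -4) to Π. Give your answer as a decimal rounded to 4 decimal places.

5.4060

n·X − d = (2)·(-10) + (7)·(8) + (-6)·(-4) − 111 = -51; |n| = √89.
Distance = |-51| / √89 = 51/√89 ≈ 5.4060.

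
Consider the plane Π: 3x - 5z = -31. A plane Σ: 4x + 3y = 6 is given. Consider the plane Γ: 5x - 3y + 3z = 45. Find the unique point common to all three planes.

Solving the 3×3 linear system 3x - 5z = -31, 4x + 3y = 6, 5x - 3y + 3z = 45 (e.g. by elimination or Cramer's rule, determinant = 162) gives (3, -2, 8).

(3, -2, 8)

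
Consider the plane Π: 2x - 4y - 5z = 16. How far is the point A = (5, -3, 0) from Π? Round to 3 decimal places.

0.894

n·A − d = (2)·(5) + (-4)·(-3) + (-5)·(0) − 16 = 6; |n| = √45.
Distance = |6| / √45 = 6/√45 ≈ 0.894.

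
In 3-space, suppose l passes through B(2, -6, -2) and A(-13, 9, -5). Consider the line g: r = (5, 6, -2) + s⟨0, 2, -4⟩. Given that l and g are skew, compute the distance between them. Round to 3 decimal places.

10.242

A direction vector for l is A − B = (-15, 15, -3).
Common perpendicular direction n = (-15, 15, -3) × (0, 2, -4) = (-54, -60, -30).
With w = (5, 6, -2) − (2, -6, -2) = (3, 12, 0), w · n = -882.
Distance = |w · n| / |n| = |-882| / √7416 ≈ 10.242.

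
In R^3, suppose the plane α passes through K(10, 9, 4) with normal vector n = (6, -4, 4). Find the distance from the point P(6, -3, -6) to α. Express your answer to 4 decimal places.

1.9403

α: n·r = n·K gives 6x - 4y + 4z = 40.
n·P − d = (6)·(6) + (-4)·(-3) + (4)·(-6) − 40 = -16; |n| = √68.
Distance = |-16| / √68 = 16/√68 ≈ 1.9403.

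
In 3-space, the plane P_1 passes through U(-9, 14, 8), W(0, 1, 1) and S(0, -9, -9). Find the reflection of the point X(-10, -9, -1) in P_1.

(-2, 3, -13)

UW = (9, -13, -7), US = (9, -23, -17); a normal to P_1 is UW × US = (60, 90, -90).
Using U: P_1 has equation 60x + 90y - 90z = 0.
λ = (n·X − d)/|n|² = (-1320 − 0)/19800 = -1/15.
Reflection = X − 2λn = (-10, -9, -1) − (-2/15)·(60, 90, -90) = (-2, 3, -13).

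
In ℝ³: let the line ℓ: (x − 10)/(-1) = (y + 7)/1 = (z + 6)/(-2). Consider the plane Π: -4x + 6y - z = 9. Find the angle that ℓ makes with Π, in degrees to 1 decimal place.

42.3

ℓ has direction (-1, 1, -2) through (10, -7, -6).
sin θ = |n·v| / (|n||v|) = |12| / (√53 · √6) = 0.67293.
θ ≈ 42.3°.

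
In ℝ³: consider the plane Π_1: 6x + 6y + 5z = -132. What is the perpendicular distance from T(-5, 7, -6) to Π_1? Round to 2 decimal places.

11.57

n·T − d = (6)·(-5) + (6)·(7) + (5)·(-6) − (-132) = 114; |n| = √97.
Distance = |114| / √97 = 114/√97 ≈ 11.57.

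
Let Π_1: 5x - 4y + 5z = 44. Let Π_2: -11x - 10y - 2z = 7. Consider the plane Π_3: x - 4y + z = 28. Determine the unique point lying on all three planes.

(5, -6, -1)

Solving the 3×3 linear system 5x - 4y + 5z = 44, -11x - 10y - 2z = 7, x - 4y + z = 28 (e.g. by elimination or Cramer's rule, determinant = 144) gives (5, -6, -1).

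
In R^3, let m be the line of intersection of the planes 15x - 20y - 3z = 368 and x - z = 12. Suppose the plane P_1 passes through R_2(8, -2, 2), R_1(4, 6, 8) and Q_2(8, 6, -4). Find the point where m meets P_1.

(11, -10, -1)

Direction of m: (15, -20, -3) × (1, 0, -1) = (20, 12, 20).
A point on m: solving the two plane equations with x = 1 gives (1, -16, -11).
R_2R_1 = (-4, 8, 6), R_2Q_2 = (0, 8, -6); a normal to P_1 is R_2R_1 × R_2Q_2 = (-96, -24, -32).
Using R_2: P_1 has equation -96x - 24y - 32z = -784.
Substitute r = (1, -16, -11) + t(20, 12, 20) into the plane: 640 + (-2848)t = -784, so t = 1/2.
Intersection: (1, -16, -11) + (1/2)·(20, 12, 20) = (11, -10, -1).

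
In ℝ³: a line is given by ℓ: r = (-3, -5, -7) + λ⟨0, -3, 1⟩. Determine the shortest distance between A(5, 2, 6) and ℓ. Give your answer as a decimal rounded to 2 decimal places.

16.60

Taking (-3, -5, -7) on ℓ with direction v = (0, -3, 1): w = A − (-3, -5, -7) = (8, 7, 13), and w × v = (46, -8, -24).
Distance = |w × v| / |v| = √2756 / √10 ≈ 16.60.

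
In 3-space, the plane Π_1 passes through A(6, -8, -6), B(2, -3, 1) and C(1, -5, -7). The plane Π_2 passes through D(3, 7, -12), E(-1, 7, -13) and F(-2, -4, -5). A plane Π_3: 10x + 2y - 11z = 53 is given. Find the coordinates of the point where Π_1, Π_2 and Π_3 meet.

(3, -5, -3)

AB = (-4, 5, 7), AC = (-5, 3, -1); a normal to Π_1 is AB × AC = (-26, -39, 13).
Using A: Π_1 has equation -26x - 39y + 13z = 78.
DE = (-4, 0, -1), DF = (-5, -11, 7); a normal to Π_2 is DE × DF = (-11, 33, 44).
Using D: Π_2 has equation -11x + 33y + 44z = -330.
Solving the 3×3 linear system -26x - 39y + 13z = 78, -11x + 33y + 44z = -330, 10x + 2y - 11z = 53 (e.g. by elimination or Cramer's rule, determinant = -5291) gives (3, -5, -3).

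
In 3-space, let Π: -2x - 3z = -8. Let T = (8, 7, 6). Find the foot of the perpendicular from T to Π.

(4, 7, 0)

Foot = T − λn with λ = (n·T − d)/|n|² = (-34 − (-8))/13 = -2.
Foot = (8, 7, 6) − (-2)·(-2, 0, -3) = (4, 7, 0).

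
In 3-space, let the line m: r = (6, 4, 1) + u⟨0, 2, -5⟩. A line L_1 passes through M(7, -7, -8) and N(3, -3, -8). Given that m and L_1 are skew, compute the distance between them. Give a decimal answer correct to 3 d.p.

9.254

A direction vector for L_1 is N − M = (-4, 4, 0).
Common perpendicular direction n = (0, 2, -5) × (-4, 4, 0) = (20, 20, 8).
With w = (7, -7, -8) − (6, 4, 1) = (1, -11, -9), w · n = -272.
Distance = |w · n| / |n| = |-272| / √864 ≈ 9.254.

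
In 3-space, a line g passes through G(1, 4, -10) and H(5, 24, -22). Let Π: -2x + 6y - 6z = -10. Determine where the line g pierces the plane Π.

(-1, -6, -4)

A direction vector for g is H − G = (4, 20, -12).
Substitute r = (1, 4, -10) + t(4, 20, -12) into the plane: 82 + 184t = -10, so t = -1/2.
Intersection: (1, 4, -10) + (-1/2)·(4, 20, -12) = (-1, -6, -4).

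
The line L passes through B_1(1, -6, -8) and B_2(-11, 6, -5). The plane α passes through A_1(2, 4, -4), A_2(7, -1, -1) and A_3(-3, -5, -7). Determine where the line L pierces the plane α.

(-3, -2, -7)

A direction vector for L is B_2 − B_1 = (-12, 12, 3).
A_1A_2 = (5, -5, 3), A_1A_3 = (-5, -9, -3); a normal to α is A_1A_2 × A_1A_3 = (42, 0, -70).
Using A_1: α has equation 42x - 70z = 364.
Substitute r = (1, -6, -8) + t(-12, 12, 3) into the plane: 602 + (-714)t = 364, so t = 1/3.
Intersection: (1, -6, -8) + (1/3)·(-12, 12, 3) = (-3, -2, -7).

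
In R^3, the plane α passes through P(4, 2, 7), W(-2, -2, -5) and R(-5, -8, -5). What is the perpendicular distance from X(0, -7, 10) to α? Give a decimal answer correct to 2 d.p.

0.43

PW = (-6, -4, -12), PR = (-9, -10, -12); a normal to α is PW × PR = (-72, 36, 24).
Using P: α has equation -72x + 36y + 24z = -48.
n·X − d = (-72)·(0) + (36)·(-7) + (24)·(10) − (-48) = 36; |n| = √7056.
Distance = |36| / √7056 = 36/√7056 ≈ 0.43.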